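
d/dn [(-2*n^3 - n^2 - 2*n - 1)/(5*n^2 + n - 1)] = (-10*n^4 - 4*n^3 + 15*n^2 + 12*n + 3)/(25*n^4 + 10*n^3 - 9*n^2 - 2*n + 1)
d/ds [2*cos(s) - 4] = -2*sin(s)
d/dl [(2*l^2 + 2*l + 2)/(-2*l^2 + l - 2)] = 6*(l^2 - 1)/(4*l^4 - 4*l^3 + 9*l^2 - 4*l + 4)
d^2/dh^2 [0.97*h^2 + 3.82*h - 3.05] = 1.94000000000000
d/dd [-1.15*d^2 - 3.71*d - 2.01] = -2.3*d - 3.71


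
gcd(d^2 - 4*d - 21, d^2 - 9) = d + 3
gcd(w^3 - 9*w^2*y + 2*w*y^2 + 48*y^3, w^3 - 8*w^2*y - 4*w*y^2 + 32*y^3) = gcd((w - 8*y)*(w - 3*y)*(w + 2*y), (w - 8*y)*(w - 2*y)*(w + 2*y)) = -w^2 + 6*w*y + 16*y^2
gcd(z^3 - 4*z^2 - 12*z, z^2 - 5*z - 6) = z - 6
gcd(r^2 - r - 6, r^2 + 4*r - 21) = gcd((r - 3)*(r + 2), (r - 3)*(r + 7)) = r - 3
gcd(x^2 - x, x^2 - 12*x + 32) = 1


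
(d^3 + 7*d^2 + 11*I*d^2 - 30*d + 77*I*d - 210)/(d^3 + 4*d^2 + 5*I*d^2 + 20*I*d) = (d^2 + d*(7 + 6*I) + 42*I)/(d*(d + 4))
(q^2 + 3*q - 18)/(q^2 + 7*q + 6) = (q - 3)/(q + 1)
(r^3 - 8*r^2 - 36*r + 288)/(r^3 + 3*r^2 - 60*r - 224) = (r^2 - 36)/(r^2 + 11*r + 28)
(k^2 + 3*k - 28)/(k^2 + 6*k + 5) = (k^2 + 3*k - 28)/(k^2 + 6*k + 5)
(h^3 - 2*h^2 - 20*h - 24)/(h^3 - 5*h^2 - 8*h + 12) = (h + 2)/(h - 1)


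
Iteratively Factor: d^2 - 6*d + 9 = (d - 3)*(d - 3)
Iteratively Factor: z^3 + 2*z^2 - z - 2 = (z + 1)*(z^2 + z - 2) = (z + 1)*(z + 2)*(z - 1)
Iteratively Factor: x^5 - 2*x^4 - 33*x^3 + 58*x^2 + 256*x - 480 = (x - 3)*(x^4 + x^3 - 30*x^2 - 32*x + 160) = (x - 3)*(x + 4)*(x^3 - 3*x^2 - 18*x + 40) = (x - 5)*(x - 3)*(x + 4)*(x^2 + 2*x - 8) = (x - 5)*(x - 3)*(x + 4)^2*(x - 2)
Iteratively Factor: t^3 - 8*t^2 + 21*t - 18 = (t - 3)*(t^2 - 5*t + 6) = (t - 3)^2*(t - 2)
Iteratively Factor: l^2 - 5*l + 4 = (l - 4)*(l - 1)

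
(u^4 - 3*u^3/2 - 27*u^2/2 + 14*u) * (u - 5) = u^5 - 13*u^4/2 - 6*u^3 + 163*u^2/2 - 70*u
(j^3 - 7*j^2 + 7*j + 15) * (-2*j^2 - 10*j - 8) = -2*j^5 + 4*j^4 + 48*j^3 - 44*j^2 - 206*j - 120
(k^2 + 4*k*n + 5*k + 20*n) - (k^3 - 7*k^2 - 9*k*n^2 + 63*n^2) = -k^3 + 8*k^2 + 9*k*n^2 + 4*k*n + 5*k - 63*n^2 + 20*n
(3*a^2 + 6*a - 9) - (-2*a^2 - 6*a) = 5*a^2 + 12*a - 9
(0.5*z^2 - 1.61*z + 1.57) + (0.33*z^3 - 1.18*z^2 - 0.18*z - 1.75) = 0.33*z^3 - 0.68*z^2 - 1.79*z - 0.18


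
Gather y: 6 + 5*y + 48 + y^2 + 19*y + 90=y^2 + 24*y + 144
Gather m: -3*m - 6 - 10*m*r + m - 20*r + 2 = m*(-10*r - 2) - 20*r - 4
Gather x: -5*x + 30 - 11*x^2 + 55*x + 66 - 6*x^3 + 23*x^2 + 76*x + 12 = -6*x^3 + 12*x^2 + 126*x + 108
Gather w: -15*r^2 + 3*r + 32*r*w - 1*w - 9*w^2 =-15*r^2 + 3*r - 9*w^2 + w*(32*r - 1)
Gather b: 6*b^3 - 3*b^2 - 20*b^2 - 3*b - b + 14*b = 6*b^3 - 23*b^2 + 10*b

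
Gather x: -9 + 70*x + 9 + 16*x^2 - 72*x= 16*x^2 - 2*x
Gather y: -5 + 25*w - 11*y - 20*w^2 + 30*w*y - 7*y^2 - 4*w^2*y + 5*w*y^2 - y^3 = -20*w^2 + 25*w - y^3 + y^2*(5*w - 7) + y*(-4*w^2 + 30*w - 11) - 5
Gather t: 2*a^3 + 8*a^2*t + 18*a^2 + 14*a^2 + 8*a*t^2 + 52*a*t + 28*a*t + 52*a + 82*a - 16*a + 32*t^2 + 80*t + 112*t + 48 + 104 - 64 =2*a^3 + 32*a^2 + 118*a + t^2*(8*a + 32) + t*(8*a^2 + 80*a + 192) + 88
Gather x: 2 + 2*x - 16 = 2*x - 14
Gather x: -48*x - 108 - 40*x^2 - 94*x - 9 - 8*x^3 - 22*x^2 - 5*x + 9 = -8*x^3 - 62*x^2 - 147*x - 108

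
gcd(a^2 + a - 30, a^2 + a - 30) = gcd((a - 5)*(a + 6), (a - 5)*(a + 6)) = a^2 + a - 30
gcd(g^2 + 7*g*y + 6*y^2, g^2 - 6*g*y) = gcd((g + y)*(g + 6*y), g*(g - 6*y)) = 1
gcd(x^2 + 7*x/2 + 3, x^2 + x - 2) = x + 2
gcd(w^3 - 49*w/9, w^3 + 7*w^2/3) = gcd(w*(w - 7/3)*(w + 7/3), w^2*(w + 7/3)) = w^2 + 7*w/3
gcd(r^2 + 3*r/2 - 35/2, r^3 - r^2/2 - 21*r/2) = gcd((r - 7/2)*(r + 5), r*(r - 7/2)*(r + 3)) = r - 7/2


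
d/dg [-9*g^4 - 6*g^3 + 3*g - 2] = -36*g^3 - 18*g^2 + 3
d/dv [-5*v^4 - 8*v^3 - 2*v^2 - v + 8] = -20*v^3 - 24*v^2 - 4*v - 1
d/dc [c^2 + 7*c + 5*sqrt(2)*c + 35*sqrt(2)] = 2*c + 7 + 5*sqrt(2)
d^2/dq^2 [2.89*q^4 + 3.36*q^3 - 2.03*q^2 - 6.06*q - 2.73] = 34.68*q^2 + 20.16*q - 4.06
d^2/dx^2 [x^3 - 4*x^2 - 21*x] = 6*x - 8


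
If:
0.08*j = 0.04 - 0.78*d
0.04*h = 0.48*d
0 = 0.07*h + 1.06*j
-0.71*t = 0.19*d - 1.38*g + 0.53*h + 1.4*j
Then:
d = 0.06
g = 0.514492753623188*t + 0.220062427975059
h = 0.67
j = -0.04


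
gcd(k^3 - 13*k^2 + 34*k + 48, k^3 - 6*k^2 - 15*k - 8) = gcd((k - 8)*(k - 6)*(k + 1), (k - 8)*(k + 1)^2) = k^2 - 7*k - 8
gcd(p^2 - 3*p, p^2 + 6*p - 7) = 1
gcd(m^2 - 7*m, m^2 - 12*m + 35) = m - 7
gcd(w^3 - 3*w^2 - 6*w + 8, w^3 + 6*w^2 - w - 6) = w - 1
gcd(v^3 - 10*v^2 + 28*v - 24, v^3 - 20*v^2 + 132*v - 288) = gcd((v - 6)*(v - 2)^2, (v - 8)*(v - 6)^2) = v - 6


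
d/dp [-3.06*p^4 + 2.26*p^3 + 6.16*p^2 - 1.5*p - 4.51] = -12.24*p^3 + 6.78*p^2 + 12.32*p - 1.5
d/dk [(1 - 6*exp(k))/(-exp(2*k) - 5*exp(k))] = (-6*exp(2*k) + 2*exp(k) + 5)*exp(-k)/(exp(2*k) + 10*exp(k) + 25)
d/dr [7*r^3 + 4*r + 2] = 21*r^2 + 4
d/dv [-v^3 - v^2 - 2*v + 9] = -3*v^2 - 2*v - 2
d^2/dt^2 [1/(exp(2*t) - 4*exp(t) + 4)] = 4*(exp(t) + 1)*exp(t)/(exp(4*t) - 8*exp(3*t) + 24*exp(2*t) - 32*exp(t) + 16)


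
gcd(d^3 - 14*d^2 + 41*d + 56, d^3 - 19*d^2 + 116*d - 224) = d^2 - 15*d + 56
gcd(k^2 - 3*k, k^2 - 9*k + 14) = 1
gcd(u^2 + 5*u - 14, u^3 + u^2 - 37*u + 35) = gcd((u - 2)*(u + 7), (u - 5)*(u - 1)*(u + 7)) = u + 7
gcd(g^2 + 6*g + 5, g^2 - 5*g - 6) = g + 1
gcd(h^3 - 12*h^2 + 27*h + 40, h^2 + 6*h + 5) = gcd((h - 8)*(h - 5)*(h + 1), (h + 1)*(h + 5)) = h + 1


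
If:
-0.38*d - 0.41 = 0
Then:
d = -1.08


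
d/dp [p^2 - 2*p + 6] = 2*p - 2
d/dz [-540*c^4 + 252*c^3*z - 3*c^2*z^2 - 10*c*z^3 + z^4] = 252*c^3 - 6*c^2*z - 30*c*z^2 + 4*z^3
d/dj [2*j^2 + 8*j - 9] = 4*j + 8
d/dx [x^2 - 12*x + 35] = 2*x - 12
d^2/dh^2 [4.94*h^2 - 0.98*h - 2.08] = 9.88000000000000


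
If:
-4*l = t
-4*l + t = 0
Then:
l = 0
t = 0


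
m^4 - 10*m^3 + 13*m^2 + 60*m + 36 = (m - 6)^2*(m + 1)^2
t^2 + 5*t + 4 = (t + 1)*(t + 4)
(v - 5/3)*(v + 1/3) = v^2 - 4*v/3 - 5/9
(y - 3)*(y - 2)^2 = y^3 - 7*y^2 + 16*y - 12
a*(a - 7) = a^2 - 7*a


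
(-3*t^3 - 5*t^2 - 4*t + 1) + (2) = -3*t^3 - 5*t^2 - 4*t + 3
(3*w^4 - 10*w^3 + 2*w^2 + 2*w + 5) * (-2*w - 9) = -6*w^5 - 7*w^4 + 86*w^3 - 22*w^2 - 28*w - 45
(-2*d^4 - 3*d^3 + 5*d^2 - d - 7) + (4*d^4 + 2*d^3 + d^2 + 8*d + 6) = 2*d^4 - d^3 + 6*d^2 + 7*d - 1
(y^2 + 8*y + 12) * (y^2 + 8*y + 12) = y^4 + 16*y^3 + 88*y^2 + 192*y + 144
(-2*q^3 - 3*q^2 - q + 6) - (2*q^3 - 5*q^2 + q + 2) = -4*q^3 + 2*q^2 - 2*q + 4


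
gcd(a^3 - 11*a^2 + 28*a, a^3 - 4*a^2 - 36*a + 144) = a - 4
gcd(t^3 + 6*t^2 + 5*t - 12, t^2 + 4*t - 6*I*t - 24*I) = t + 4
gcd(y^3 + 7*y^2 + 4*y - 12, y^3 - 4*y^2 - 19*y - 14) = y + 2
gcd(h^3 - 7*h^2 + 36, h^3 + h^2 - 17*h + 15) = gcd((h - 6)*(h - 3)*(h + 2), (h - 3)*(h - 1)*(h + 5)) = h - 3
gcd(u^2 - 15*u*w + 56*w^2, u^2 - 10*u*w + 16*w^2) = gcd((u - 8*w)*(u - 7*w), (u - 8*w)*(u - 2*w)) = u - 8*w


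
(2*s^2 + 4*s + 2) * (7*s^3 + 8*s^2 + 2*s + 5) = 14*s^5 + 44*s^4 + 50*s^3 + 34*s^2 + 24*s + 10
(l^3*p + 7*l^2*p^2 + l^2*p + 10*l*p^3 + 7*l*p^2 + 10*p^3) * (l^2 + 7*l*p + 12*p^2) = l^5*p + 14*l^4*p^2 + l^4*p + 71*l^3*p^3 + 14*l^3*p^2 + 154*l^2*p^4 + 71*l^2*p^3 + 120*l*p^5 + 154*l*p^4 + 120*p^5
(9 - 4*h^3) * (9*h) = -36*h^4 + 81*h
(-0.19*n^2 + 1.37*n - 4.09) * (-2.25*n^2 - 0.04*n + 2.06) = 0.4275*n^4 - 3.0749*n^3 + 8.7563*n^2 + 2.9858*n - 8.4254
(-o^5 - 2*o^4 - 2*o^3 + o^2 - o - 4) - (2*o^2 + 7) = -o^5 - 2*o^4 - 2*o^3 - o^2 - o - 11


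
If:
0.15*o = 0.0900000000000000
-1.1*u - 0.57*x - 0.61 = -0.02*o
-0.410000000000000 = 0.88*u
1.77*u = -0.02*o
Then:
No Solution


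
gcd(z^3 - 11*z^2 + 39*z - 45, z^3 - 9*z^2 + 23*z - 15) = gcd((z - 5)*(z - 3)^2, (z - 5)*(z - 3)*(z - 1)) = z^2 - 8*z + 15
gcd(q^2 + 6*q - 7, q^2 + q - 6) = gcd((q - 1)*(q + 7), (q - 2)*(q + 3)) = 1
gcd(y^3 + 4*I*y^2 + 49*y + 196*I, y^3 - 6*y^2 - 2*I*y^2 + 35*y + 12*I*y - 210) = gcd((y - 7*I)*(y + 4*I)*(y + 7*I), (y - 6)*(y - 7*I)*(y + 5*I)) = y - 7*I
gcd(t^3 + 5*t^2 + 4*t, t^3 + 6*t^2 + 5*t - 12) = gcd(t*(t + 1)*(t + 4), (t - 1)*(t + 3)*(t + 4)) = t + 4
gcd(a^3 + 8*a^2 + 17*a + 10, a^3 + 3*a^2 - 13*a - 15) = a^2 + 6*a + 5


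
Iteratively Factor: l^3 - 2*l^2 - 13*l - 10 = (l + 1)*(l^2 - 3*l - 10) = (l - 5)*(l + 1)*(l + 2)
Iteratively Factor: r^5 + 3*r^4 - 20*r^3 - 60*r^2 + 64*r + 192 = (r - 2)*(r^4 + 5*r^3 - 10*r^2 - 80*r - 96) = (r - 2)*(r + 3)*(r^3 + 2*r^2 - 16*r - 32) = (r - 4)*(r - 2)*(r + 3)*(r^2 + 6*r + 8) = (r - 4)*(r - 2)*(r + 2)*(r + 3)*(r + 4)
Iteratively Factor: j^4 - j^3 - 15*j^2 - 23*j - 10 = (j + 1)*(j^3 - 2*j^2 - 13*j - 10) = (j + 1)^2*(j^2 - 3*j - 10) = (j - 5)*(j + 1)^2*(j + 2)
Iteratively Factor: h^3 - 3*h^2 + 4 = (h + 1)*(h^2 - 4*h + 4) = (h - 2)*(h + 1)*(h - 2)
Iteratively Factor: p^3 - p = (p - 1)*(p^2 + p) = p*(p - 1)*(p + 1)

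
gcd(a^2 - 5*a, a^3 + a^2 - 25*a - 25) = a - 5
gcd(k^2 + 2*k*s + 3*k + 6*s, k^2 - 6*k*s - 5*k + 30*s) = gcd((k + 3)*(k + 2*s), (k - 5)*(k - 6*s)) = 1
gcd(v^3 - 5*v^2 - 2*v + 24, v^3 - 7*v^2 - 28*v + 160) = v - 4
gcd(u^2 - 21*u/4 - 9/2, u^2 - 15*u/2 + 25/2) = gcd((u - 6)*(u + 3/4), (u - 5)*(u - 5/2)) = 1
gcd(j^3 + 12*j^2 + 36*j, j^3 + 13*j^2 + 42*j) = j^2 + 6*j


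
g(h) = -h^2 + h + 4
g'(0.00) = 1.00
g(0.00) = 4.00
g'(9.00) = -17.00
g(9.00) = -68.00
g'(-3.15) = 7.30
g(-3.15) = -9.07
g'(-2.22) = 5.44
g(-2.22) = -3.15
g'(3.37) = -5.74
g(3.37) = -3.99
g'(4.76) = -8.52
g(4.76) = -13.90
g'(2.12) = -3.24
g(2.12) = 1.63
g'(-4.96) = 10.92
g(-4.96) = -25.56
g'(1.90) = -2.80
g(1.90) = 2.29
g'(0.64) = -0.28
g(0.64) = 4.23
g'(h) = 1 - 2*h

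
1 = 1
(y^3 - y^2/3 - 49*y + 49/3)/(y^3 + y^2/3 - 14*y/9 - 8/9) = 3*(3*y^3 - y^2 - 147*y + 49)/(9*y^3 + 3*y^2 - 14*y - 8)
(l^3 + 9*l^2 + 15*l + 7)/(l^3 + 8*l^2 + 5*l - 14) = (l^2 + 2*l + 1)/(l^2 + l - 2)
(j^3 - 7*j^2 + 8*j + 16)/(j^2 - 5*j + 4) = (j^2 - 3*j - 4)/(j - 1)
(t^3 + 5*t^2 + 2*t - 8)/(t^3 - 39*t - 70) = (t^2 + 3*t - 4)/(t^2 - 2*t - 35)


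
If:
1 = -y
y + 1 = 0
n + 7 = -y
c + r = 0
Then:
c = -r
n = -6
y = -1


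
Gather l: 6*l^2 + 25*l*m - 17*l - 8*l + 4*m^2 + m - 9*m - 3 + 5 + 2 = 6*l^2 + l*(25*m - 25) + 4*m^2 - 8*m + 4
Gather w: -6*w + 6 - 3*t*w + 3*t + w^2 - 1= 3*t + w^2 + w*(-3*t - 6) + 5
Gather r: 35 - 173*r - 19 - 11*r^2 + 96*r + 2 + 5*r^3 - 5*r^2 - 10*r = 5*r^3 - 16*r^2 - 87*r + 18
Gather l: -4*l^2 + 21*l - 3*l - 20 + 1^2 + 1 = -4*l^2 + 18*l - 18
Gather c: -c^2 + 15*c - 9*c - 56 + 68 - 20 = -c^2 + 6*c - 8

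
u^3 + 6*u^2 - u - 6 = (u - 1)*(u + 1)*(u + 6)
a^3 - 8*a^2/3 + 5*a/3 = a*(a - 5/3)*(a - 1)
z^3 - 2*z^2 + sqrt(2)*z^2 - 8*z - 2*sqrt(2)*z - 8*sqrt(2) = (z - 4)*(z + 2)*(z + sqrt(2))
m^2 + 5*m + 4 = (m + 1)*(m + 4)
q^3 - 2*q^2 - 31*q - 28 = (q - 7)*(q + 1)*(q + 4)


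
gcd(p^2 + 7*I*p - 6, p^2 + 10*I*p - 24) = p + 6*I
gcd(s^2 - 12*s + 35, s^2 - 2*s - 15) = s - 5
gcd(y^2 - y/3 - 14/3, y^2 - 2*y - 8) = y + 2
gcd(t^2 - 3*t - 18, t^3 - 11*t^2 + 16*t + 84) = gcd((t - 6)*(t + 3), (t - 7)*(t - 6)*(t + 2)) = t - 6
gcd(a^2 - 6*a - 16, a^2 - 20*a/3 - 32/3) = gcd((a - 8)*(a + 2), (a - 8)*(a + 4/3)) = a - 8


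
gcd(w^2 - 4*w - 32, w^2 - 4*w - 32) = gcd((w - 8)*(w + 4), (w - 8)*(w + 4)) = w^2 - 4*w - 32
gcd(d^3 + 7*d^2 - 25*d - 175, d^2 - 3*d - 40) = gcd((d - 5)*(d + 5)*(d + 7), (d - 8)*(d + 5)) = d + 5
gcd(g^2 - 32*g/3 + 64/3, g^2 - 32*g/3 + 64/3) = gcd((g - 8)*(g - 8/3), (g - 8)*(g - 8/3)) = g^2 - 32*g/3 + 64/3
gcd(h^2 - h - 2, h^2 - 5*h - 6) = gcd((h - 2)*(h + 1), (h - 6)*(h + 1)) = h + 1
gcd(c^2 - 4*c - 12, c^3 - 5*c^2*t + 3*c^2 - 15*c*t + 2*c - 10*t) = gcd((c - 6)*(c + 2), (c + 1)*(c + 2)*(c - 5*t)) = c + 2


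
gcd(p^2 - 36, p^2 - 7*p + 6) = p - 6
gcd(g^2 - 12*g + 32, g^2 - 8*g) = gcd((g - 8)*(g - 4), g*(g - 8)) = g - 8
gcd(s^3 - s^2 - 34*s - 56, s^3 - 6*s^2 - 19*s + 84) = s^2 - 3*s - 28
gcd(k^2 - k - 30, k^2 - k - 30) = k^2 - k - 30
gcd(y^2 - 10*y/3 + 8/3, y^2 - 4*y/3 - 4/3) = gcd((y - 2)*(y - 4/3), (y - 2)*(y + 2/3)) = y - 2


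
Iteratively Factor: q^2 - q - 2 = (q - 2)*(q + 1)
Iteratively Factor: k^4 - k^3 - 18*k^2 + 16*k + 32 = (k + 4)*(k^3 - 5*k^2 + 2*k + 8) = (k + 1)*(k + 4)*(k^2 - 6*k + 8) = (k - 2)*(k + 1)*(k + 4)*(k - 4)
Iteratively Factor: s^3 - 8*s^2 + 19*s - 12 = (s - 1)*(s^2 - 7*s + 12) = (s - 4)*(s - 1)*(s - 3)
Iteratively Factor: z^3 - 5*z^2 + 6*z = (z)*(z^2 - 5*z + 6) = z*(z - 2)*(z - 3)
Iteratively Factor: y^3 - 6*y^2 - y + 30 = (y - 3)*(y^2 - 3*y - 10) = (y - 5)*(y - 3)*(y + 2)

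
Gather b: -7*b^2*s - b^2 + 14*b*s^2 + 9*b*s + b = b^2*(-7*s - 1) + b*(14*s^2 + 9*s + 1)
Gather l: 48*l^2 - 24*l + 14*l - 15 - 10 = 48*l^2 - 10*l - 25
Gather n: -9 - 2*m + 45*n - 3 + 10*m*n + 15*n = -2*m + n*(10*m + 60) - 12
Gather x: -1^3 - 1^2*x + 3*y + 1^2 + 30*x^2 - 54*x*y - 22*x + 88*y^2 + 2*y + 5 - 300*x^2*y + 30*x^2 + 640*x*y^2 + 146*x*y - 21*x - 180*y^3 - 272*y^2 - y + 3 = x^2*(60 - 300*y) + x*(640*y^2 + 92*y - 44) - 180*y^3 - 184*y^2 + 4*y + 8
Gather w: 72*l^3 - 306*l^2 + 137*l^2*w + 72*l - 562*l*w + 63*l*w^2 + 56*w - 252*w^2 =72*l^3 - 306*l^2 + 72*l + w^2*(63*l - 252) + w*(137*l^2 - 562*l + 56)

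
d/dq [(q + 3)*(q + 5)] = 2*q + 8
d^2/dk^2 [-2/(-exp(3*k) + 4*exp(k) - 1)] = 2*((4 - 9*exp(2*k))*(exp(3*k) - 4*exp(k) + 1) + 2*(3*exp(2*k) - 4)^2*exp(k))*exp(k)/(exp(3*k) - 4*exp(k) + 1)^3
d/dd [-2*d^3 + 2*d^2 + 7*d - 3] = -6*d^2 + 4*d + 7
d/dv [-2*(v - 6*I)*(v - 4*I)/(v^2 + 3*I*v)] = 2*(-13*I*v^2 - 48*v - 72*I)/(v^2*(v^2 + 6*I*v - 9))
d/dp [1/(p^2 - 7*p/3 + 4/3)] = 3*(7 - 6*p)/(3*p^2 - 7*p + 4)^2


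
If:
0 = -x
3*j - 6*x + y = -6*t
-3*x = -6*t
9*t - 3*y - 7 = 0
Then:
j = 7/9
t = 0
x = 0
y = -7/3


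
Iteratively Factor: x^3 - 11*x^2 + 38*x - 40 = (x - 5)*(x^2 - 6*x + 8) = (x - 5)*(x - 4)*(x - 2)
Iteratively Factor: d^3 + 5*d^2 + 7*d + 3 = (d + 1)*(d^2 + 4*d + 3) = (d + 1)*(d + 3)*(d + 1)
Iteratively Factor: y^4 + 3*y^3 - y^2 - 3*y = (y + 1)*(y^3 + 2*y^2 - 3*y) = (y + 1)*(y + 3)*(y^2 - y) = (y - 1)*(y + 1)*(y + 3)*(y)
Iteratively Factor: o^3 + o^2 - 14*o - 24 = (o - 4)*(o^2 + 5*o + 6) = (o - 4)*(o + 2)*(o + 3)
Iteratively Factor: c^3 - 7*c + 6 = (c + 3)*(c^2 - 3*c + 2) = (c - 1)*(c + 3)*(c - 2)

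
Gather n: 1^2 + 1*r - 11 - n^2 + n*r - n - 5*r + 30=-n^2 + n*(r - 1) - 4*r + 20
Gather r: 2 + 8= 10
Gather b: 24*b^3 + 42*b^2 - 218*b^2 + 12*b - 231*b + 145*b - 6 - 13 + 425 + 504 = 24*b^3 - 176*b^2 - 74*b + 910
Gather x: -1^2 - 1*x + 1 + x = 0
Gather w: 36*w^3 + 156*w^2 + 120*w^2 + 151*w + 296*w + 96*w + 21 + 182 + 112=36*w^3 + 276*w^2 + 543*w + 315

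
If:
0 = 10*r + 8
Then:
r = -4/5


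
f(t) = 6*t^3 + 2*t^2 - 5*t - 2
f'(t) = 18*t^2 + 4*t - 5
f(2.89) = 145.08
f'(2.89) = 156.90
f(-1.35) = -6.37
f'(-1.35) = 22.40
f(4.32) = 497.45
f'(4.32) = 348.20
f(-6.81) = -1770.13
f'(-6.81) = 802.53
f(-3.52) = -221.30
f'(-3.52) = 203.95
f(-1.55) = -11.79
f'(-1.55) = 32.04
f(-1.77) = -20.16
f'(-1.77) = 44.31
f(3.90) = 364.83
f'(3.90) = 284.38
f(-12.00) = -10022.00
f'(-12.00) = 2539.00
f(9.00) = 4489.00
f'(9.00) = 1489.00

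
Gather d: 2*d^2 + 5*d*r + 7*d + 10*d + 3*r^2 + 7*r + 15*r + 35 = 2*d^2 + d*(5*r + 17) + 3*r^2 + 22*r + 35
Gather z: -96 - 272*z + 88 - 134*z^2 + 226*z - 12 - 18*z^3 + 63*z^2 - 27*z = -18*z^3 - 71*z^2 - 73*z - 20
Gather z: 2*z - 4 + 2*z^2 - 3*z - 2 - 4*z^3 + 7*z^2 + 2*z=-4*z^3 + 9*z^2 + z - 6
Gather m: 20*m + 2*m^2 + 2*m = 2*m^2 + 22*m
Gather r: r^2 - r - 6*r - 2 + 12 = r^2 - 7*r + 10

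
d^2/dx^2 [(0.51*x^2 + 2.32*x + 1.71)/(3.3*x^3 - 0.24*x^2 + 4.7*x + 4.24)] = (11.1078*x^6 + 151.5888*x^5 + 164.97756*x^4 - 192.120576*x^3 - 226.699848*x^2 - 140.966208*x + 4.899224)/(35.937*x^9 - 7.8408*x^8 + 154.11924*x^7 + 116.172576*x^6 + 199.35468*x^5 + 379.402272*x^4 + 253.10492*x^3 + 268.040928*x^2 + 253.48416*x + 76.225024)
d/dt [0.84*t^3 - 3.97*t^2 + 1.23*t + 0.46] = 2.52*t^2 - 7.94*t + 1.23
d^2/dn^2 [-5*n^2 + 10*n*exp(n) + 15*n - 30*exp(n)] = 10*n*exp(n) - 10*exp(n) - 10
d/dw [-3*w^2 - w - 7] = -6*w - 1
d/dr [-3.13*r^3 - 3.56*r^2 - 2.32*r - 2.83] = -9.39*r^2 - 7.12*r - 2.32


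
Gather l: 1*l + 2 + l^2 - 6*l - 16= l^2 - 5*l - 14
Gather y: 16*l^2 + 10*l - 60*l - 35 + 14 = 16*l^2 - 50*l - 21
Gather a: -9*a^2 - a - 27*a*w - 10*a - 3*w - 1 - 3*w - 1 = -9*a^2 + a*(-27*w - 11) - 6*w - 2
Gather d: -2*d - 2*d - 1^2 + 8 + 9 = 16 - 4*d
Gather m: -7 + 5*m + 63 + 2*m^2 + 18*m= 2*m^2 + 23*m + 56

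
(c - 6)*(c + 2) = c^2 - 4*c - 12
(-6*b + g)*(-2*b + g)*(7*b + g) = 84*b^3 - 44*b^2*g - b*g^2 + g^3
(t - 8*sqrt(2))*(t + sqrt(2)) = t^2 - 7*sqrt(2)*t - 16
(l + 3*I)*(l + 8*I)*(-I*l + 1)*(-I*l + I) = -l^4 + l^3 - 12*I*l^3 + 35*l^2 + 12*I*l^2 - 35*l + 24*I*l - 24*I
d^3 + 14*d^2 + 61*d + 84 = (d + 3)*(d + 4)*(d + 7)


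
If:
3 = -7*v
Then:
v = -3/7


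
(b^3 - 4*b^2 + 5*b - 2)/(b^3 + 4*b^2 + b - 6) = (b^2 - 3*b + 2)/(b^2 + 5*b + 6)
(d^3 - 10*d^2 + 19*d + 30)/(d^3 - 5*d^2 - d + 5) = (d - 6)/(d - 1)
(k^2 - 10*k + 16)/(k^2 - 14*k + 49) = (k^2 - 10*k + 16)/(k^2 - 14*k + 49)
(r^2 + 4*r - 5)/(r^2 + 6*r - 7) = (r + 5)/(r + 7)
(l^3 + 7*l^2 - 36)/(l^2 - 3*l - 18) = (l^2 + 4*l - 12)/(l - 6)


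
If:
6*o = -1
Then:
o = -1/6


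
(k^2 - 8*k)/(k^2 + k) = (k - 8)/(k + 1)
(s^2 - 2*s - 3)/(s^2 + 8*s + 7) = (s - 3)/(s + 7)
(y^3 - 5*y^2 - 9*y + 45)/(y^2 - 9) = y - 5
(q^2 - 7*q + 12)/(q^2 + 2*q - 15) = (q - 4)/(q + 5)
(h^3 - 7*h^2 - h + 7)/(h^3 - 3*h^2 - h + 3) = (h - 7)/(h - 3)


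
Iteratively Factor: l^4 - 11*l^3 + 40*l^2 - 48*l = (l - 4)*(l^3 - 7*l^2 + 12*l) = l*(l - 4)*(l^2 - 7*l + 12) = l*(l - 4)^2*(l - 3)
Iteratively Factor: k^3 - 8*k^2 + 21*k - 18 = (k - 3)*(k^2 - 5*k + 6) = (k - 3)*(k - 2)*(k - 3)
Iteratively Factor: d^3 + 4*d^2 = (d)*(d^2 + 4*d) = d^2*(d + 4)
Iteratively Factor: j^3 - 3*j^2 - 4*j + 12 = (j - 3)*(j^2 - 4) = (j - 3)*(j - 2)*(j + 2)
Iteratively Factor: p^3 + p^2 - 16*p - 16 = (p + 4)*(p^2 - 3*p - 4) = (p + 1)*(p + 4)*(p - 4)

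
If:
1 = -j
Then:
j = -1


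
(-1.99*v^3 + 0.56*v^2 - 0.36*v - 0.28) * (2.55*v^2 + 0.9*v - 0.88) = -5.0745*v^5 - 0.363*v^4 + 1.3372*v^3 - 1.5308*v^2 + 0.0647999999999999*v + 0.2464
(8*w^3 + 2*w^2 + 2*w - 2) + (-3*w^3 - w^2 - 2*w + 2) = 5*w^3 + w^2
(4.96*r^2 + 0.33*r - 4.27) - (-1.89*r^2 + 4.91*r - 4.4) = 6.85*r^2 - 4.58*r + 0.130000000000001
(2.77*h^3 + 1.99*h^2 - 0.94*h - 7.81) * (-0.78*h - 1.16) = -2.1606*h^4 - 4.7654*h^3 - 1.5752*h^2 + 7.1822*h + 9.0596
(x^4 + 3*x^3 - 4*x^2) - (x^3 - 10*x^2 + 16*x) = x^4 + 2*x^3 + 6*x^2 - 16*x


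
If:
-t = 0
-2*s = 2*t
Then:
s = 0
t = 0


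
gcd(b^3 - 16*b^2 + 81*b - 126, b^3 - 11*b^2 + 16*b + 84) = b^2 - 13*b + 42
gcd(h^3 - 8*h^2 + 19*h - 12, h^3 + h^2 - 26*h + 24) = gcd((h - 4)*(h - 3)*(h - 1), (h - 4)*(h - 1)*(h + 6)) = h^2 - 5*h + 4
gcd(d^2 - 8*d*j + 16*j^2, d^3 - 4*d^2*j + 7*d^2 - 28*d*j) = d - 4*j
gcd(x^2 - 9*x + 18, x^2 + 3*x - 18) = x - 3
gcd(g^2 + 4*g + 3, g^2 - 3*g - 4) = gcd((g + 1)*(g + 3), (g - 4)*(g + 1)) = g + 1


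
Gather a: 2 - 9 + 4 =-3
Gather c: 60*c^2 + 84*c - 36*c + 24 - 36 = 60*c^2 + 48*c - 12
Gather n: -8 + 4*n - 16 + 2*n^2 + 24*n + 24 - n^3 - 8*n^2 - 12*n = -n^3 - 6*n^2 + 16*n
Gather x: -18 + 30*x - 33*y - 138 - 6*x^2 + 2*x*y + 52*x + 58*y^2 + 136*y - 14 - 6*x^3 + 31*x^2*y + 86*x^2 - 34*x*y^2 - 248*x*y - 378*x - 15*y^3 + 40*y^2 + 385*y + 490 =-6*x^3 + x^2*(31*y + 80) + x*(-34*y^2 - 246*y - 296) - 15*y^3 + 98*y^2 + 488*y + 320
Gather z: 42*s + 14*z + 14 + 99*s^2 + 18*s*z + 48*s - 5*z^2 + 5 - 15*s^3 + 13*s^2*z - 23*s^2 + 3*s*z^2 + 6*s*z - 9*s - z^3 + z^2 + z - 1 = -15*s^3 + 76*s^2 + 81*s - z^3 + z^2*(3*s - 4) + z*(13*s^2 + 24*s + 15) + 18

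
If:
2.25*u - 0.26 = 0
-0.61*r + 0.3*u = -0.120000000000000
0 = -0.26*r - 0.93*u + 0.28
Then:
No Solution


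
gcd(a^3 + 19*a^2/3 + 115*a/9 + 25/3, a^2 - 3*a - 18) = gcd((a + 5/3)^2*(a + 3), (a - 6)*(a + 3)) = a + 3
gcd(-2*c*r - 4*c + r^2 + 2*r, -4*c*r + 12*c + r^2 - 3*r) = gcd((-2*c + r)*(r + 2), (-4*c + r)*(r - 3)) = 1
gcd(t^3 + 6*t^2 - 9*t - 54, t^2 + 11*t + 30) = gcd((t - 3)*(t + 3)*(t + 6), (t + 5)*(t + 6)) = t + 6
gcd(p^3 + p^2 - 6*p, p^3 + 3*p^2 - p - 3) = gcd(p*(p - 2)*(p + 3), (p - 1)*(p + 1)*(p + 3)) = p + 3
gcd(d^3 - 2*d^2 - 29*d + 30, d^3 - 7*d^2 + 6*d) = d^2 - 7*d + 6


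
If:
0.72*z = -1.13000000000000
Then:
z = -1.57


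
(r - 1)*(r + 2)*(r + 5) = r^3 + 6*r^2 + 3*r - 10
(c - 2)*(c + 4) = c^2 + 2*c - 8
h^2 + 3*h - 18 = (h - 3)*(h + 6)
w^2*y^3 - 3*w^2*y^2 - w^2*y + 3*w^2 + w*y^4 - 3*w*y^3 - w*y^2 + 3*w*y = (w + y)*(y - 3)*(y - 1)*(w*y + w)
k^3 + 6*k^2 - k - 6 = (k - 1)*(k + 1)*(k + 6)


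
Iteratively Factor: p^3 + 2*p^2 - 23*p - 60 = (p + 3)*(p^2 - p - 20) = (p + 3)*(p + 4)*(p - 5)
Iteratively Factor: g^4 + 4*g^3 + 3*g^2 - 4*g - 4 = (g - 1)*(g^3 + 5*g^2 + 8*g + 4) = (g - 1)*(g + 1)*(g^2 + 4*g + 4) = (g - 1)*(g + 1)*(g + 2)*(g + 2)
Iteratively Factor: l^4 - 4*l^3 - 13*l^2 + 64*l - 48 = (l + 4)*(l^3 - 8*l^2 + 19*l - 12) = (l - 3)*(l + 4)*(l^2 - 5*l + 4) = (l - 4)*(l - 3)*(l + 4)*(l - 1)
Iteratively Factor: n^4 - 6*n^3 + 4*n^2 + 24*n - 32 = (n + 2)*(n^3 - 8*n^2 + 20*n - 16) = (n - 2)*(n + 2)*(n^2 - 6*n + 8) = (n - 4)*(n - 2)*(n + 2)*(n - 2)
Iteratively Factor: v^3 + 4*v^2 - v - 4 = (v + 4)*(v^2 - 1) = (v + 1)*(v + 4)*(v - 1)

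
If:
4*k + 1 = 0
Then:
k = -1/4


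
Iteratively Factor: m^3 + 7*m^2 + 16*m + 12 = (m + 2)*(m^2 + 5*m + 6) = (m + 2)*(m + 3)*(m + 2)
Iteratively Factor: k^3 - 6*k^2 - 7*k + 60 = (k - 4)*(k^2 - 2*k - 15) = (k - 5)*(k - 4)*(k + 3)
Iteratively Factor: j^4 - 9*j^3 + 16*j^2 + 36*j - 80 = (j - 4)*(j^3 - 5*j^2 - 4*j + 20) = (j - 5)*(j - 4)*(j^2 - 4) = (j - 5)*(j - 4)*(j + 2)*(j - 2)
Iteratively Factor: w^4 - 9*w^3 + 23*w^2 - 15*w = (w - 1)*(w^3 - 8*w^2 + 15*w) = w*(w - 1)*(w^2 - 8*w + 15) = w*(w - 5)*(w - 1)*(w - 3)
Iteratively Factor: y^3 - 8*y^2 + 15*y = (y - 3)*(y^2 - 5*y) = y*(y - 3)*(y - 5)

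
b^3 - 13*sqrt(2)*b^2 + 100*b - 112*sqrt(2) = (b - 7*sqrt(2))*(b - 4*sqrt(2))*(b - 2*sqrt(2))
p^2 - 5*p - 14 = (p - 7)*(p + 2)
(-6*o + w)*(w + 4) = -6*o*w - 24*o + w^2 + 4*w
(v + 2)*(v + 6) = v^2 + 8*v + 12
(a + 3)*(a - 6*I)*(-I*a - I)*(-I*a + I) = -a^4 - 3*a^3 + 6*I*a^3 + a^2 + 18*I*a^2 + 3*a - 6*I*a - 18*I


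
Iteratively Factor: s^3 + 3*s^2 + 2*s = (s)*(s^2 + 3*s + 2) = s*(s + 2)*(s + 1)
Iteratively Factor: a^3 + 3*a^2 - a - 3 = (a + 1)*(a^2 + 2*a - 3) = (a - 1)*(a + 1)*(a + 3)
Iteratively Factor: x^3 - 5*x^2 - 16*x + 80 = (x + 4)*(x^2 - 9*x + 20) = (x - 5)*(x + 4)*(x - 4)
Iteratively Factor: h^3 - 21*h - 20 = (h + 1)*(h^2 - h - 20) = (h - 5)*(h + 1)*(h + 4)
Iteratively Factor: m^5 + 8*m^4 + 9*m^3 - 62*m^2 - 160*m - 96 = (m + 4)*(m^4 + 4*m^3 - 7*m^2 - 34*m - 24) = (m - 3)*(m + 4)*(m^3 + 7*m^2 + 14*m + 8) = (m - 3)*(m + 4)^2*(m^2 + 3*m + 2) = (m - 3)*(m + 1)*(m + 4)^2*(m + 2)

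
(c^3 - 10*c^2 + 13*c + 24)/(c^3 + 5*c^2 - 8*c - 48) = (c^2 - 7*c - 8)/(c^2 + 8*c + 16)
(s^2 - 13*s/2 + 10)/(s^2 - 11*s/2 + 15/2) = (s - 4)/(s - 3)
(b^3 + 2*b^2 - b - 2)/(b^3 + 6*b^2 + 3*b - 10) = (b + 1)/(b + 5)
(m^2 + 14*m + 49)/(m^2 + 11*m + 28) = (m + 7)/(m + 4)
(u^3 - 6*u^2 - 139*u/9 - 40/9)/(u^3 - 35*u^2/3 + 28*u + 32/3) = (u + 5/3)/(u - 4)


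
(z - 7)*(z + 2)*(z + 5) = z^3 - 39*z - 70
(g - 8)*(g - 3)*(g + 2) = g^3 - 9*g^2 + 2*g + 48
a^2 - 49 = (a - 7)*(a + 7)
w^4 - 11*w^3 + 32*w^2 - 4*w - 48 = (w - 6)*(w - 4)*(w - 2)*(w + 1)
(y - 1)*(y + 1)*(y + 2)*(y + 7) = y^4 + 9*y^3 + 13*y^2 - 9*y - 14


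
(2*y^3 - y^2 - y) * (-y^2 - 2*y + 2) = -2*y^5 - 3*y^4 + 7*y^3 - 2*y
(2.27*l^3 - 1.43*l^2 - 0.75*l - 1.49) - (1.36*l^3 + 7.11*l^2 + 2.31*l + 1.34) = 0.91*l^3 - 8.54*l^2 - 3.06*l - 2.83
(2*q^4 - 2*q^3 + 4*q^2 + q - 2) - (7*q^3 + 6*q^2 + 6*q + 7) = 2*q^4 - 9*q^3 - 2*q^2 - 5*q - 9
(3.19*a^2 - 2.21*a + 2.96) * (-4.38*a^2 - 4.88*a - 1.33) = -13.9722*a^4 - 5.8874*a^3 - 6.4227*a^2 - 11.5055*a - 3.9368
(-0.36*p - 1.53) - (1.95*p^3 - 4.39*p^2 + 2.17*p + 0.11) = -1.95*p^3 + 4.39*p^2 - 2.53*p - 1.64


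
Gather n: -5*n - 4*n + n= -8*n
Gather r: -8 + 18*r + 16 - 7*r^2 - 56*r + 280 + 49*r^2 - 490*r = 42*r^2 - 528*r + 288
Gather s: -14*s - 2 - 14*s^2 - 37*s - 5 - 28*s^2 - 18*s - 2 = -42*s^2 - 69*s - 9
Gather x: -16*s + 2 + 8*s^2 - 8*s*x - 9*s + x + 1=8*s^2 - 25*s + x*(1 - 8*s) + 3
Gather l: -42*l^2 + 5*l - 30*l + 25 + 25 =-42*l^2 - 25*l + 50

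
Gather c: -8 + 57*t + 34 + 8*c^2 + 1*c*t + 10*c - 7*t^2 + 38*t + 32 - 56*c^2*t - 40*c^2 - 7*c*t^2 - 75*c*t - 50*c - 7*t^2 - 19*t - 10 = c^2*(-56*t - 32) + c*(-7*t^2 - 74*t - 40) - 14*t^2 + 76*t + 48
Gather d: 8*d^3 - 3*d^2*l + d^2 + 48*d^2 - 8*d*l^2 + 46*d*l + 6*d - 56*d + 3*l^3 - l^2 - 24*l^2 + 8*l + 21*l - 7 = 8*d^3 + d^2*(49 - 3*l) + d*(-8*l^2 + 46*l - 50) + 3*l^3 - 25*l^2 + 29*l - 7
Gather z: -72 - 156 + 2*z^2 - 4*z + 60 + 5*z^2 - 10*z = 7*z^2 - 14*z - 168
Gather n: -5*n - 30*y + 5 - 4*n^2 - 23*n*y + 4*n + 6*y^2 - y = -4*n^2 + n*(-23*y - 1) + 6*y^2 - 31*y + 5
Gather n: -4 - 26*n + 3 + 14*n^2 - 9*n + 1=14*n^2 - 35*n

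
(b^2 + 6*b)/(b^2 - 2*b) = (b + 6)/(b - 2)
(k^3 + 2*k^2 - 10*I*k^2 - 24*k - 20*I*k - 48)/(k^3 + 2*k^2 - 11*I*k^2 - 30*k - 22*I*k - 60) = (k - 4*I)/(k - 5*I)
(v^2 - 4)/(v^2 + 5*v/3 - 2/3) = 3*(v - 2)/(3*v - 1)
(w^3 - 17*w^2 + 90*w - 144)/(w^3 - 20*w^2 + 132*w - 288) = (w - 3)/(w - 6)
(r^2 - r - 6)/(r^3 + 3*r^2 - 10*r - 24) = 1/(r + 4)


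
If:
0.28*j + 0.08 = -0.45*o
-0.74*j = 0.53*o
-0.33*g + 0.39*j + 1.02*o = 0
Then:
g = -0.72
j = 0.23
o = -0.32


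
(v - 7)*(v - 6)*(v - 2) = v^3 - 15*v^2 + 68*v - 84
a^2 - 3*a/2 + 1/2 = (a - 1)*(a - 1/2)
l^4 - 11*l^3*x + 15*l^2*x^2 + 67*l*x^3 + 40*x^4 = (l - 8*x)*(l - 5*x)*(l + x)^2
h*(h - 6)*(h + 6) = h^3 - 36*h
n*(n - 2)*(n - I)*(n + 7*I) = n^4 - 2*n^3 + 6*I*n^3 + 7*n^2 - 12*I*n^2 - 14*n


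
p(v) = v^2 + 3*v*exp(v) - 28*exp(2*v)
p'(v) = 3*v*exp(v) + 2*v - 56*exp(2*v) + 3*exp(v)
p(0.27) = -46.91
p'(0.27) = -90.57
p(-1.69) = 0.97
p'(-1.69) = -5.67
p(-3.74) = 13.71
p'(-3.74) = -7.71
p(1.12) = -251.46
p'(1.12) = -504.29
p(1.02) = -205.81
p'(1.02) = -411.83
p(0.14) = -36.54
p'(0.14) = -69.88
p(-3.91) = 15.04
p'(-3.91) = -8.02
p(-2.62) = 6.14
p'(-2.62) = -5.89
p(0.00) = -28.00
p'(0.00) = -53.00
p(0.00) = -28.00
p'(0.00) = -53.00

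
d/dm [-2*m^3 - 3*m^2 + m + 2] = -6*m^2 - 6*m + 1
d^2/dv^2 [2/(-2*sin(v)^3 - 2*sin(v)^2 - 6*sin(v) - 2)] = (9*sin(v)^6 + 11*sin(v)^5 - 2*sin(v)^4 - 16*sin(v)^3 - 19*sin(v)^2 - 15*sin(v) - 16)/(sin(v)^3 + sin(v)^2 + 3*sin(v) + 1)^3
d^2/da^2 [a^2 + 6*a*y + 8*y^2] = 2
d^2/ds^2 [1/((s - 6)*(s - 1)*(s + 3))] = 2*(6*s^4 - 32*s^3 + 3*s^2 + 126*s + 297)/(s^9 - 12*s^8 + 3*s^7 + 350*s^6 - 477*s^5 - 3456*s^4 + 4077*s^3 + 8262*s^2 - 14580*s + 5832)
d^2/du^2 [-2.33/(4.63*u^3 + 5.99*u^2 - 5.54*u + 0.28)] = ((64.7274*u + 27.9134)*(4.63*u^3 + 5.99*u^2 - 5.54*u + 0.28) - 2.33*(13.89*u^2 + 11.98*u - 5.54)*(27.78*u^2 + 23.96*u - 11.08))/(4.63*u^3 + 5.99*u^2 - 5.54*u + 0.28)^3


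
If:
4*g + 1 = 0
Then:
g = -1/4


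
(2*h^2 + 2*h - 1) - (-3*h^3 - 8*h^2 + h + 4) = 3*h^3 + 10*h^2 + h - 5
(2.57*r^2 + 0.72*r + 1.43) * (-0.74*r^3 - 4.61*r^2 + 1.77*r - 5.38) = -1.9018*r^5 - 12.3805*r^4 + 0.1715*r^3 - 19.1445*r^2 - 1.3425*r - 7.6934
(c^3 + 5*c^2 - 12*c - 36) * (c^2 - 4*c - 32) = c^5 + c^4 - 64*c^3 - 148*c^2 + 528*c + 1152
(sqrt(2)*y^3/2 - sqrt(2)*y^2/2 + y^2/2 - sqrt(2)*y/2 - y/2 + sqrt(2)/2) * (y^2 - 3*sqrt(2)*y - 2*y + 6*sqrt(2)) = sqrt(2)*y^5/2 - 5*y^4/2 - 3*sqrt(2)*y^4/2 - sqrt(2)*y^3 + 15*y^3/2 - 2*y^2 + 6*sqrt(2)*y^2 - 9*y - 4*sqrt(2)*y + 6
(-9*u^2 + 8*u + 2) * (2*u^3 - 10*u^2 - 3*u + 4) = -18*u^5 + 106*u^4 - 49*u^3 - 80*u^2 + 26*u + 8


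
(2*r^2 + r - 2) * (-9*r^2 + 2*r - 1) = -18*r^4 - 5*r^3 + 18*r^2 - 5*r + 2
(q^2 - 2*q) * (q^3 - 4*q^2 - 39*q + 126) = q^5 - 6*q^4 - 31*q^3 + 204*q^2 - 252*q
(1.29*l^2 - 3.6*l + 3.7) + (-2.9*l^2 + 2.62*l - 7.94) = -1.61*l^2 - 0.98*l - 4.24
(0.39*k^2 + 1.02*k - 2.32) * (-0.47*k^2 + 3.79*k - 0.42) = -0.1833*k^4 + 0.9987*k^3 + 4.7924*k^2 - 9.2212*k + 0.9744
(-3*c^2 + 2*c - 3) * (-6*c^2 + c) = 18*c^4 - 15*c^3 + 20*c^2 - 3*c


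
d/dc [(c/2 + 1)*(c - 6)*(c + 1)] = 3*c^2/2 - 3*c - 8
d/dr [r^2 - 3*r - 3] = 2*r - 3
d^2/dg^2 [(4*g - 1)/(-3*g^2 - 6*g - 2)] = 6*(-12*(g + 1)^2*(4*g - 1) + (12*g + 7)*(3*g^2 + 6*g + 2))/(3*g^2 + 6*g + 2)^3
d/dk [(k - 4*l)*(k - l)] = 2*k - 5*l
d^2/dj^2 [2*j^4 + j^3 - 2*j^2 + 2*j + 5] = 24*j^2 + 6*j - 4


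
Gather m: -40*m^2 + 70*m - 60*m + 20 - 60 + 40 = -40*m^2 + 10*m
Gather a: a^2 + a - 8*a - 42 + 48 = a^2 - 7*a + 6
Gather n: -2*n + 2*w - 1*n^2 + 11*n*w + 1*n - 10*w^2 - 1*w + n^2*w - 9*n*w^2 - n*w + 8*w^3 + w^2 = n^2*(w - 1) + n*(-9*w^2 + 10*w - 1) + 8*w^3 - 9*w^2 + w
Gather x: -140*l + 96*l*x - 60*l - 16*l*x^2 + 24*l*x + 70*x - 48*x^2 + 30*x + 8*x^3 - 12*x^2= -200*l + 8*x^3 + x^2*(-16*l - 60) + x*(120*l + 100)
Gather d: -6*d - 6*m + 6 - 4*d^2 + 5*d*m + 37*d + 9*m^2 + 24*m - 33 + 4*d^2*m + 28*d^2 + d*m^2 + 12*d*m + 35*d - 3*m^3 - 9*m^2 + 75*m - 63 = d^2*(4*m + 24) + d*(m^2 + 17*m + 66) - 3*m^3 + 93*m - 90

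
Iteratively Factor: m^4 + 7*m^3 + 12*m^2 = (m + 3)*(m^3 + 4*m^2) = m*(m + 3)*(m^2 + 4*m) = m*(m + 3)*(m + 4)*(m)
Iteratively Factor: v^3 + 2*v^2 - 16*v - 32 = (v + 4)*(v^2 - 2*v - 8) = (v - 4)*(v + 4)*(v + 2)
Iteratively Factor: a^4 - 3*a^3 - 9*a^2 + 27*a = (a)*(a^3 - 3*a^2 - 9*a + 27) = a*(a - 3)*(a^2 - 9) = a*(a - 3)^2*(a + 3)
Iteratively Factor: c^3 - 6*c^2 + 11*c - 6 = (c - 1)*(c^2 - 5*c + 6) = (c - 3)*(c - 1)*(c - 2)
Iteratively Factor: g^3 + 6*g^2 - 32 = (g - 2)*(g^2 + 8*g + 16) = (g - 2)*(g + 4)*(g + 4)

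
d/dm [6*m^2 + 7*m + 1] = 12*m + 7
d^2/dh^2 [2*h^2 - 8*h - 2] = 4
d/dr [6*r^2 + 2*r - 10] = 12*r + 2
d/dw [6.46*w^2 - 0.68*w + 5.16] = 12.92*w - 0.68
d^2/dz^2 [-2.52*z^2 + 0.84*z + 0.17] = -5.04000000000000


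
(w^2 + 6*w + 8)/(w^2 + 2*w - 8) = (w + 2)/(w - 2)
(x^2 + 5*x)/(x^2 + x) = (x + 5)/(x + 1)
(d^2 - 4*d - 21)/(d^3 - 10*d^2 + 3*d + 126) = 1/(d - 6)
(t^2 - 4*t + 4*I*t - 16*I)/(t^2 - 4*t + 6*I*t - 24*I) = (t + 4*I)/(t + 6*I)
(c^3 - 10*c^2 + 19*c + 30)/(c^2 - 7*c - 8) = (c^2 - 11*c + 30)/(c - 8)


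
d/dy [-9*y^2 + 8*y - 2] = 8 - 18*y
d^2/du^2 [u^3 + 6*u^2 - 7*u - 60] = 6*u + 12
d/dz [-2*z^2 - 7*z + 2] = -4*z - 7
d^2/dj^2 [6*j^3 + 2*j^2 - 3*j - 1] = 36*j + 4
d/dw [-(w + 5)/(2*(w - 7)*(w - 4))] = (w^2 + 10*w - 83)/(2*(w^4 - 22*w^3 + 177*w^2 - 616*w + 784))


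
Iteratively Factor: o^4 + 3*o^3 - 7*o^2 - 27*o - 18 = (o - 3)*(o^3 + 6*o^2 + 11*o + 6) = (o - 3)*(o + 2)*(o^2 + 4*o + 3) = (o - 3)*(o + 2)*(o + 3)*(o + 1)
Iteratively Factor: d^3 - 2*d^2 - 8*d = (d + 2)*(d^2 - 4*d) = d*(d + 2)*(d - 4)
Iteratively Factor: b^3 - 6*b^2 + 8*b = (b)*(b^2 - 6*b + 8) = b*(b - 2)*(b - 4)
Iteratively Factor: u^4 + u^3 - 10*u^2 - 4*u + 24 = (u - 2)*(u^3 + 3*u^2 - 4*u - 12) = (u - 2)^2*(u^2 + 5*u + 6) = (u - 2)^2*(u + 3)*(u + 2)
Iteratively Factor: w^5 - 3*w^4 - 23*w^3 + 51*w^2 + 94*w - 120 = (w + 4)*(w^4 - 7*w^3 + 5*w^2 + 31*w - 30) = (w + 2)*(w + 4)*(w^3 - 9*w^2 + 23*w - 15) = (w - 1)*(w + 2)*(w + 4)*(w^2 - 8*w + 15) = (w - 5)*(w - 1)*(w + 2)*(w + 4)*(w - 3)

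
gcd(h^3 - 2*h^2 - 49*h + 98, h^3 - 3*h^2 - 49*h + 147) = h^2 - 49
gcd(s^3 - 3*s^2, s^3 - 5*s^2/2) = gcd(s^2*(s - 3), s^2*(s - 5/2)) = s^2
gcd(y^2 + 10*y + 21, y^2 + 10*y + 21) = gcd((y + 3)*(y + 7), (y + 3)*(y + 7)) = y^2 + 10*y + 21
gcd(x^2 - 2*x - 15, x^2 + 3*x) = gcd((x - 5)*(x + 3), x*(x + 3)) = x + 3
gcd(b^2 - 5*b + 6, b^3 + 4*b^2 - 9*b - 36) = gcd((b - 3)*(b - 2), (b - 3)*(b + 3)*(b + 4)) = b - 3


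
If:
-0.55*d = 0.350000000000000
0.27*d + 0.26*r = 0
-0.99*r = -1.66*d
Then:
No Solution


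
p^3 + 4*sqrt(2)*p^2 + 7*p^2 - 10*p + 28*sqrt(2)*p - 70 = (p + 7)*(p - sqrt(2))*(p + 5*sqrt(2))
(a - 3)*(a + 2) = a^2 - a - 6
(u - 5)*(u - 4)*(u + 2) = u^3 - 7*u^2 + 2*u + 40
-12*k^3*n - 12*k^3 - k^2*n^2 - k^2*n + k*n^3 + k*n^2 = (-4*k + n)*(3*k + n)*(k*n + k)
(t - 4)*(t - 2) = t^2 - 6*t + 8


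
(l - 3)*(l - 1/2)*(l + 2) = l^3 - 3*l^2/2 - 11*l/2 + 3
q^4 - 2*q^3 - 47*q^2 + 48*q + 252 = (q - 7)*(q - 3)*(q + 2)*(q + 6)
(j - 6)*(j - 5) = j^2 - 11*j + 30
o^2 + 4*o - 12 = (o - 2)*(o + 6)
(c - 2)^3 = c^3 - 6*c^2 + 12*c - 8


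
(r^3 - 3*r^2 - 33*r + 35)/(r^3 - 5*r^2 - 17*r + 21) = (r + 5)/(r + 3)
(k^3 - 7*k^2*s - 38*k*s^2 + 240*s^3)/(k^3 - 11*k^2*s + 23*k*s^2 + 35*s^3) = (-k^2 + 2*k*s + 48*s^2)/(-k^2 + 6*k*s + 7*s^2)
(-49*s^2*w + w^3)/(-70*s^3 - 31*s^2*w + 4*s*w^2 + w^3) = w*(7*s - w)/(10*s^2 + 3*s*w - w^2)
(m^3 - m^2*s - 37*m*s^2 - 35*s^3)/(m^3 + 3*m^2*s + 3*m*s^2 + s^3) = (m^2 - 2*m*s - 35*s^2)/(m^2 + 2*m*s + s^2)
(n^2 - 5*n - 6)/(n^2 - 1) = (n - 6)/(n - 1)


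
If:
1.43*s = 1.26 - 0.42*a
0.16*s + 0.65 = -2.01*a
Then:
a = -0.40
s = 1.00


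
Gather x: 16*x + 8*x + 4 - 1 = 24*x + 3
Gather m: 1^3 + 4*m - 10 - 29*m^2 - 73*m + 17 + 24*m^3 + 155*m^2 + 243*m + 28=24*m^3 + 126*m^2 + 174*m + 36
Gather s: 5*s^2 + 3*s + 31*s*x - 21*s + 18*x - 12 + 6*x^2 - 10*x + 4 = 5*s^2 + s*(31*x - 18) + 6*x^2 + 8*x - 8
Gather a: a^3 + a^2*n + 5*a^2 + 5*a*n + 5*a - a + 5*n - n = a^3 + a^2*(n + 5) + a*(5*n + 4) + 4*n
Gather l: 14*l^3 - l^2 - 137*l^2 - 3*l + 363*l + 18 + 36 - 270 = 14*l^3 - 138*l^2 + 360*l - 216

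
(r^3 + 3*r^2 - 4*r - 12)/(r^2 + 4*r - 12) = (r^2 + 5*r + 6)/(r + 6)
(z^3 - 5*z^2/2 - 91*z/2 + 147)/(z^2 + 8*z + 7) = (z^2 - 19*z/2 + 21)/(z + 1)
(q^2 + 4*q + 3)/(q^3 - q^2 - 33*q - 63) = (q + 1)/(q^2 - 4*q - 21)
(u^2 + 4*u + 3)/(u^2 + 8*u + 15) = (u + 1)/(u + 5)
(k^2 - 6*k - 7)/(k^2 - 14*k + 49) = (k + 1)/(k - 7)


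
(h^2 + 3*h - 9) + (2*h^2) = 3*h^2 + 3*h - 9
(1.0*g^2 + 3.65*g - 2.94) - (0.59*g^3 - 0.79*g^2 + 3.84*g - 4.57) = -0.59*g^3 + 1.79*g^2 - 0.19*g + 1.63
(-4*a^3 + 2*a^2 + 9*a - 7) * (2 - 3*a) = 12*a^4 - 14*a^3 - 23*a^2 + 39*a - 14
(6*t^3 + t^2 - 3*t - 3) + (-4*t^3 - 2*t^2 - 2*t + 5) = 2*t^3 - t^2 - 5*t + 2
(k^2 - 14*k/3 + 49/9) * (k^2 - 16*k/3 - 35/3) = k^4 - 10*k^3 + 56*k^2/3 + 686*k/27 - 1715/27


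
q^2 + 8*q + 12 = (q + 2)*(q + 6)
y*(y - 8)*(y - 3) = y^3 - 11*y^2 + 24*y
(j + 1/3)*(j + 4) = j^2 + 13*j/3 + 4/3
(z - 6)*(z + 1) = z^2 - 5*z - 6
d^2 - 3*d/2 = d*(d - 3/2)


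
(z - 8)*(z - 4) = z^2 - 12*z + 32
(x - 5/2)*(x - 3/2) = x^2 - 4*x + 15/4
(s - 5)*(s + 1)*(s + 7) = s^3 + 3*s^2 - 33*s - 35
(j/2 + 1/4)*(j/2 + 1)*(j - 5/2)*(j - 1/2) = j^4/4 - j^3/8 - 21*j^2/16 + j/32 + 5/16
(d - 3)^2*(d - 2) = d^3 - 8*d^2 + 21*d - 18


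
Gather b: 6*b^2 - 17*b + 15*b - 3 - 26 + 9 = 6*b^2 - 2*b - 20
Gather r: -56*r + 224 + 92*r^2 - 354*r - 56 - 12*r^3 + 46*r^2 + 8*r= -12*r^3 + 138*r^2 - 402*r + 168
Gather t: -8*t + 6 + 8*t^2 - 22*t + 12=8*t^2 - 30*t + 18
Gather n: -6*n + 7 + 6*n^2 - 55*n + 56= 6*n^2 - 61*n + 63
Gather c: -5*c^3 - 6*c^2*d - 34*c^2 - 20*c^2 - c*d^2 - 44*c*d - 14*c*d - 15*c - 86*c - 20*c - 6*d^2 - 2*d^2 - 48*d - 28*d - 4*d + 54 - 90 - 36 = -5*c^3 + c^2*(-6*d - 54) + c*(-d^2 - 58*d - 121) - 8*d^2 - 80*d - 72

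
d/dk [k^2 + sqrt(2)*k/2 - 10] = 2*k + sqrt(2)/2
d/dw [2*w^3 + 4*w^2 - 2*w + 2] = 6*w^2 + 8*w - 2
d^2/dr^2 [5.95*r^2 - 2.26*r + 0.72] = 11.9000000000000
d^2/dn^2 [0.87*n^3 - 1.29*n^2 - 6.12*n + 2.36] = 5.22*n - 2.58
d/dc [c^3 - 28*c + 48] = 3*c^2 - 28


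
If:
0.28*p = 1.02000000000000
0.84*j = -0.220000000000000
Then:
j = -0.26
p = 3.64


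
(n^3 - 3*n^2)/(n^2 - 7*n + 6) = n^2*(n - 3)/(n^2 - 7*n + 6)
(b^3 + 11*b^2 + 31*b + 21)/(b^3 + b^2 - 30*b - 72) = (b^2 + 8*b + 7)/(b^2 - 2*b - 24)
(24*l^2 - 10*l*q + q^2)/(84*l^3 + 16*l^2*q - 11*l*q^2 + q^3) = (-4*l + q)/(-14*l^2 - 5*l*q + q^2)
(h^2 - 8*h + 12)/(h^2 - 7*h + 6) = (h - 2)/(h - 1)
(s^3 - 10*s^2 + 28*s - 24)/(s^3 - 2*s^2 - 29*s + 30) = (s^2 - 4*s + 4)/(s^2 + 4*s - 5)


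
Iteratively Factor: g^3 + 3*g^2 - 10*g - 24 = (g + 4)*(g^2 - g - 6) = (g - 3)*(g + 4)*(g + 2)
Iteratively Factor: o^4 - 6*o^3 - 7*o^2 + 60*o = (o + 3)*(o^3 - 9*o^2 + 20*o) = (o - 4)*(o + 3)*(o^2 - 5*o) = (o - 5)*(o - 4)*(o + 3)*(o)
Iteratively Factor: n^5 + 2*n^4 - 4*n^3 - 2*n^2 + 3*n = (n - 1)*(n^4 + 3*n^3 - n^2 - 3*n) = (n - 1)^2*(n^3 + 4*n^2 + 3*n) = (n - 1)^2*(n + 1)*(n^2 + 3*n) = n*(n - 1)^2*(n + 1)*(n + 3)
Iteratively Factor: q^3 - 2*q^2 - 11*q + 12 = (q - 1)*(q^2 - q - 12) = (q - 4)*(q - 1)*(q + 3)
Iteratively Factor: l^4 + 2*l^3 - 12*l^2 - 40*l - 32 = (l + 2)*(l^3 - 12*l - 16) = (l + 2)^2*(l^2 - 2*l - 8) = (l - 4)*(l + 2)^2*(l + 2)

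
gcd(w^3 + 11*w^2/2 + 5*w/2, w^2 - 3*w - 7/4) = w + 1/2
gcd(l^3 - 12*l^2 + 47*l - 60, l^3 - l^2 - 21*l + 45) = l - 3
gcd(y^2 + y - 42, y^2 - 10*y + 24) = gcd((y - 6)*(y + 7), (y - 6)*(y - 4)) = y - 6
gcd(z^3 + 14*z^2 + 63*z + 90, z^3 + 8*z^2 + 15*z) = z^2 + 8*z + 15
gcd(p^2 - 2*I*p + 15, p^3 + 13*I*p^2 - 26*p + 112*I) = 1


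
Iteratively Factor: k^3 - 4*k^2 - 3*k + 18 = (k - 3)*(k^2 - k - 6) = (k - 3)^2*(k + 2)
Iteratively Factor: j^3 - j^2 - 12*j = (j + 3)*(j^2 - 4*j) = j*(j + 3)*(j - 4)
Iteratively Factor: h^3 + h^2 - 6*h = (h)*(h^2 + h - 6) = h*(h - 2)*(h + 3)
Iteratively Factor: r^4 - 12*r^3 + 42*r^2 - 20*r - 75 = (r - 5)*(r^3 - 7*r^2 + 7*r + 15) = (r - 5)^2*(r^2 - 2*r - 3) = (r - 5)^2*(r - 3)*(r + 1)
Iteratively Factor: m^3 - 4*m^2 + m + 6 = (m + 1)*(m^2 - 5*m + 6) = (m - 3)*(m + 1)*(m - 2)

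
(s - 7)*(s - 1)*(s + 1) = s^3 - 7*s^2 - s + 7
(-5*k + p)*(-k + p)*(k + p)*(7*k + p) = 35*k^4 - 2*k^3*p - 36*k^2*p^2 + 2*k*p^3 + p^4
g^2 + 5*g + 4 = (g + 1)*(g + 4)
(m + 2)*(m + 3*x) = m^2 + 3*m*x + 2*m + 6*x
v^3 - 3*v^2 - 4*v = v*(v - 4)*(v + 1)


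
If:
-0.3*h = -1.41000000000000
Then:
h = 4.70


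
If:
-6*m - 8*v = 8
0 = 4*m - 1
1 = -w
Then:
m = 1/4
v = -19/16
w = -1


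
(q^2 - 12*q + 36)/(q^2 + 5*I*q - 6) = (q^2 - 12*q + 36)/(q^2 + 5*I*q - 6)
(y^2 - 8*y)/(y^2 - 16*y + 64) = y/(y - 8)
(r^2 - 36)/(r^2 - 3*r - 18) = (r + 6)/(r + 3)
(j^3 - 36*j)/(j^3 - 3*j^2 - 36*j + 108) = j/(j - 3)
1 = 1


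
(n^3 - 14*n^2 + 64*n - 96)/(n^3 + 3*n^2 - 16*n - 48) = (n^2 - 10*n + 24)/(n^2 + 7*n + 12)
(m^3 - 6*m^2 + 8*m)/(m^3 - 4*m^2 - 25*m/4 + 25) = 4*m*(m - 2)/(4*m^2 - 25)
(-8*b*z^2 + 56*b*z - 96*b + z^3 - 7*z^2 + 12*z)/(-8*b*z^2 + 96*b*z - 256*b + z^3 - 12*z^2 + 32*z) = (z - 3)/(z - 8)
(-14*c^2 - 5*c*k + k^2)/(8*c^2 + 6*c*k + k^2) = (-7*c + k)/(4*c + k)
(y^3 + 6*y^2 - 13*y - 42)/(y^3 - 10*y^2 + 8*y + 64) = (y^2 + 4*y - 21)/(y^2 - 12*y + 32)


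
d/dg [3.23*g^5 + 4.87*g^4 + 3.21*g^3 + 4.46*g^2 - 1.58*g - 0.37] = 16.15*g^4 + 19.48*g^3 + 9.63*g^2 + 8.92*g - 1.58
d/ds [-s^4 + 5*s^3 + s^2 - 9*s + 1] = -4*s^3 + 15*s^2 + 2*s - 9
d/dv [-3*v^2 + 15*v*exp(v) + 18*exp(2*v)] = 15*v*exp(v) - 6*v + 36*exp(2*v) + 15*exp(v)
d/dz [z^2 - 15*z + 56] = 2*z - 15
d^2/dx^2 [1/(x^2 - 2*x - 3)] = 2*(x^2 - 2*x - 4*(x - 1)^2 - 3)/(-x^2 + 2*x + 3)^3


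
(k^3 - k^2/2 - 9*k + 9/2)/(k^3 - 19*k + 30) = (2*k^2 + 5*k - 3)/(2*(k^2 + 3*k - 10))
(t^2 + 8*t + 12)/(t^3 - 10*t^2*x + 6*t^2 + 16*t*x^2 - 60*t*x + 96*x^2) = (t + 2)/(t^2 - 10*t*x + 16*x^2)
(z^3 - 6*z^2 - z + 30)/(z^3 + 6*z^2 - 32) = (z^3 - 6*z^2 - z + 30)/(z^3 + 6*z^2 - 32)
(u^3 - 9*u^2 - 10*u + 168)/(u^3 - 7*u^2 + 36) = (u^2 - 3*u - 28)/(u^2 - u - 6)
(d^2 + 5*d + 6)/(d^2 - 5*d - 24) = (d + 2)/(d - 8)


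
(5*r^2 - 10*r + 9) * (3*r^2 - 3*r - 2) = 15*r^4 - 45*r^3 + 47*r^2 - 7*r - 18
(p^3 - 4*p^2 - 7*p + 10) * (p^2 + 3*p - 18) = p^5 - p^4 - 37*p^3 + 61*p^2 + 156*p - 180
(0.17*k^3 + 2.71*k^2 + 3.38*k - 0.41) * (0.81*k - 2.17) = 0.1377*k^4 + 1.8262*k^3 - 3.1429*k^2 - 7.6667*k + 0.8897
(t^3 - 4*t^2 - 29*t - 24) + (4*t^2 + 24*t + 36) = t^3 - 5*t + 12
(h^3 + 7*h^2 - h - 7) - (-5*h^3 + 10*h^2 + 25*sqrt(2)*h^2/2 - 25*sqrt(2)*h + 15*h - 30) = 6*h^3 - 25*sqrt(2)*h^2/2 - 3*h^2 - 16*h + 25*sqrt(2)*h + 23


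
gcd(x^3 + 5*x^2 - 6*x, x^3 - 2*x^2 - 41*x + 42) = x^2 + 5*x - 6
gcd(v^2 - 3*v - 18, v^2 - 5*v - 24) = v + 3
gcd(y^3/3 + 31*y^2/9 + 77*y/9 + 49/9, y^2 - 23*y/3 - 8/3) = 1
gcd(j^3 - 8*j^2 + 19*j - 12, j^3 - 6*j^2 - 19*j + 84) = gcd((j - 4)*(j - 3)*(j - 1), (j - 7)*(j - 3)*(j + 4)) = j - 3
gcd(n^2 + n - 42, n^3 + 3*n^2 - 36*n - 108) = n - 6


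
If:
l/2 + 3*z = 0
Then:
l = -6*z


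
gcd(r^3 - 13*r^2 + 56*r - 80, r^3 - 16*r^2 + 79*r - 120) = r - 5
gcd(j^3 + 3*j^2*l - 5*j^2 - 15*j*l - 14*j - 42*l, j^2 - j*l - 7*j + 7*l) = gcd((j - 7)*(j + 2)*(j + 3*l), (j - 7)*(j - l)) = j - 7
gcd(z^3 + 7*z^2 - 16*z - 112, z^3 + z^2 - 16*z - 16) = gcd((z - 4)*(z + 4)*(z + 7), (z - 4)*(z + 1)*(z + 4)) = z^2 - 16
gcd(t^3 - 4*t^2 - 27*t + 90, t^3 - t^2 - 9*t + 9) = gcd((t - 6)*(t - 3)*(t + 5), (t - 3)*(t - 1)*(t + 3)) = t - 3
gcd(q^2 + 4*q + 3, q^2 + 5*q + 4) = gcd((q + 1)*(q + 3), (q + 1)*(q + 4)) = q + 1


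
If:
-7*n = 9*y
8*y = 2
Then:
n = -9/28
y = 1/4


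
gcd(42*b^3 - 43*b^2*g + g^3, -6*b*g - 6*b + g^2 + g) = 6*b - g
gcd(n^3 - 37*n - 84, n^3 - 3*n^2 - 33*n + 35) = n - 7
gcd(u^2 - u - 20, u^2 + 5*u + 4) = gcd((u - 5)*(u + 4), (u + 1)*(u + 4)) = u + 4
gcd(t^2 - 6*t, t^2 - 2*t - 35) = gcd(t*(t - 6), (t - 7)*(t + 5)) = 1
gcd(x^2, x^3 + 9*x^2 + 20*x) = x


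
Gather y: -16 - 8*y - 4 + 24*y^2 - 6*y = 24*y^2 - 14*y - 20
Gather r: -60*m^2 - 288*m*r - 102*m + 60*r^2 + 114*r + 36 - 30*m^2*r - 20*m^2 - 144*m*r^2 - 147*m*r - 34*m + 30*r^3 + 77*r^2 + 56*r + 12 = -80*m^2 - 136*m + 30*r^3 + r^2*(137 - 144*m) + r*(-30*m^2 - 435*m + 170) + 48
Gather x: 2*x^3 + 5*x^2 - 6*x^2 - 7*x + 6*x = 2*x^3 - x^2 - x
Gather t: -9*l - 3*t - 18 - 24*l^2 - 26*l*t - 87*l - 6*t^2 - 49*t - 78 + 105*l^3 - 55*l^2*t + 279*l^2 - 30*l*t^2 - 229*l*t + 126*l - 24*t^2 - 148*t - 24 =105*l^3 + 255*l^2 + 30*l + t^2*(-30*l - 30) + t*(-55*l^2 - 255*l - 200) - 120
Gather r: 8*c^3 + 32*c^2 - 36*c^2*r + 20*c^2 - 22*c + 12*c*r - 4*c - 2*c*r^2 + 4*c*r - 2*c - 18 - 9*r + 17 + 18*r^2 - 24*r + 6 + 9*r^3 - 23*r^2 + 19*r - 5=8*c^3 + 52*c^2 - 28*c + 9*r^3 + r^2*(-2*c - 5) + r*(-36*c^2 + 16*c - 14)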